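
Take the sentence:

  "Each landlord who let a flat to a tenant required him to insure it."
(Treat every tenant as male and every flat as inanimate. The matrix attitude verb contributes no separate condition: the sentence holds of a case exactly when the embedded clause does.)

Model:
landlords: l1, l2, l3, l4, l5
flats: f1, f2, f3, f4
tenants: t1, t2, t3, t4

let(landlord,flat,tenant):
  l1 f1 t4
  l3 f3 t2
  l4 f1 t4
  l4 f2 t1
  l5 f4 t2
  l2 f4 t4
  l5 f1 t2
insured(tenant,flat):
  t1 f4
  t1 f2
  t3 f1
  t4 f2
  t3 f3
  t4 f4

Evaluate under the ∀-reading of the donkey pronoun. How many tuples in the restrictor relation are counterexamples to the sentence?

5

"him" takes "a tenant" as antecedent and "it" takes "a flat"; both are donkey pronouns co-varying with the restrictor.
Strong reading: for every (l,f,t) with let(l,f,t), insured(t,f).
Restrictor triples: (l1,f1,t4)→insured(t4,f1) ✗  (l2,f4,t4)→insured(t4,f4) ✓  (l3,f3,t2)→insured(t2,f3) ✗  (l4,f1,t4)→insured(t4,f1) ✗  (l4,f2,t1)→insured(t1,f2) ✓  (l5,f1,t2)→insured(t2,f1) ✗  (l5,f4,t2)→insured(t2,f4) ✗
Counterexamples (restrictor triples failing the scope): 5.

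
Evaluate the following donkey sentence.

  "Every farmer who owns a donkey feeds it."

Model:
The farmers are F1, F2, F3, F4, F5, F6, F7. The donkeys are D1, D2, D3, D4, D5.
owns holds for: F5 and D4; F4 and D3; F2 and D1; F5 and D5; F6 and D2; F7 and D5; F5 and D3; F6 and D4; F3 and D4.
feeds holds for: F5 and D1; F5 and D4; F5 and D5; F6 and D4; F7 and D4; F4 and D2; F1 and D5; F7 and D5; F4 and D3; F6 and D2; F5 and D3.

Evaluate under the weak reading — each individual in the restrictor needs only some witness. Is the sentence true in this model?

"it" takes "a donkey" as antecedent — a donkey pronoun bound across the clause boundary.
Weak reading: every farmer f with some owns-donkey has at least one owns-donkey d such that feeds(f,d).
Per farmer: F2:✗  F3:✗  F4:✓  F5:✓  F6:✓  F7:✓
F2 has no witness among its owns-donkeys.

False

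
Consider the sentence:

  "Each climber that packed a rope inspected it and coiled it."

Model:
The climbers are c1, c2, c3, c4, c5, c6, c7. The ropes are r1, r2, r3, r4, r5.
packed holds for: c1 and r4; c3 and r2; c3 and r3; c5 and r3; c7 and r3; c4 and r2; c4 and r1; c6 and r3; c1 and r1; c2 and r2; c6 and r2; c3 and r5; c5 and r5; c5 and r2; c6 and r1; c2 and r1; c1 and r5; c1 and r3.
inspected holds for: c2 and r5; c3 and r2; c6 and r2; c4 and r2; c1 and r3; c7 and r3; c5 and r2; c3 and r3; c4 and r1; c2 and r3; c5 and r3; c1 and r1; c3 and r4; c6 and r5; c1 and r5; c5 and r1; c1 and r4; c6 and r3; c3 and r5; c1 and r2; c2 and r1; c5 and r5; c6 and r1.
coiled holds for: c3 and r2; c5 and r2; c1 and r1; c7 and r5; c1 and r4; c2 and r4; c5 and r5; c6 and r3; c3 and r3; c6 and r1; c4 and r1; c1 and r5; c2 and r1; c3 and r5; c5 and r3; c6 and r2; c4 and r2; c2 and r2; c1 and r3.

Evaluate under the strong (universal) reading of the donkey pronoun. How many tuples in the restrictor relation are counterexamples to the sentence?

"it" takes "a rope" as antecedent — a donkey pronoun bound across the clause boundary.
Strong reading: for every (c,r) with packed(c,r), inspected(c,r) ∧ coiled(c,r).
Restrictor pairs: (c1,r1) ✓  (c1,r3) ✓  (c1,r4) ✓  (c1,r5) ✓  (c2,r1) ✓  (c2,r2) ✗  (c3,r2) ✓  (c3,r3) ✓  (c3,r5) ✓  (c4,r1) ✓  (c4,r2) ✓  (c5,r2) ✓  (c5,r3) ✓  (c5,r5) ✓  (c6,r1) ✓  (c6,r2) ✓  (c6,r3) ✓  (c7,r3) ✗
Counterexamples (restrictor pairs failing the scope): 2.

2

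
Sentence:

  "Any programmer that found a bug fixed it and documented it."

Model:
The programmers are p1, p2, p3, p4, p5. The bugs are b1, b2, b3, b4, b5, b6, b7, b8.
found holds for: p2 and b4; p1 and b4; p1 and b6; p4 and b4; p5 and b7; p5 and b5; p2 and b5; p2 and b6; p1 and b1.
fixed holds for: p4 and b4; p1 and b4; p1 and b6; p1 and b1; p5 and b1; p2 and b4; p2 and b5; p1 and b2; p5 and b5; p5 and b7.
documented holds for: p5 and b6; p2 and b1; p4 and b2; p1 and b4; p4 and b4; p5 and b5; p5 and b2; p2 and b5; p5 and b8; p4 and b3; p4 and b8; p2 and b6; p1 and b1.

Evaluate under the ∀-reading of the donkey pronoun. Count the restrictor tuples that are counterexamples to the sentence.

4

"it" takes "a bug" as antecedent — a donkey pronoun bound across the clause boundary.
Strong reading: for every (p,b) with found(p,b), fixed(p,b) ∧ documented(p,b).
Restrictor pairs: (p1,b1) ✓  (p1,b4) ✓  (p1,b6) ✗  (p2,b4) ✗  (p2,b5) ✓  (p2,b6) ✗  (p4,b4) ✓  (p5,b5) ✓  (p5,b7) ✗
Counterexamples (restrictor pairs failing the scope): 4.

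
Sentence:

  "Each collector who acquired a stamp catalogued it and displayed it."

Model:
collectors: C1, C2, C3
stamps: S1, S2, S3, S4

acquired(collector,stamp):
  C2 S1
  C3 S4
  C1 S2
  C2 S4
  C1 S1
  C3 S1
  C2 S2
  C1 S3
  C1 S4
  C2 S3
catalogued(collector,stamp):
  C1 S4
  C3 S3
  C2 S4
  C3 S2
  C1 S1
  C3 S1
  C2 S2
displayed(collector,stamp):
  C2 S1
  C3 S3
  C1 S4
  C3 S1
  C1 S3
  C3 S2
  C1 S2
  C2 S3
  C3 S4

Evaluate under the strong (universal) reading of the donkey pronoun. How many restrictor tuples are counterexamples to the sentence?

"it" takes "a stamp" as antecedent — a donkey pronoun bound across the clause boundary.
Strong reading: for every (c,s) with acquired(c,s), catalogued(c,s) ∧ displayed(c,s).
Restrictor pairs: (C1,S1) ✗  (C1,S2) ✗  (C1,S3) ✗  (C1,S4) ✓  (C2,S1) ✗  (C2,S2) ✗  (C2,S3) ✗  (C2,S4) ✗  (C3,S1) ✓  (C3,S4) ✗
Counterexamples (restrictor pairs failing the scope): 8.

8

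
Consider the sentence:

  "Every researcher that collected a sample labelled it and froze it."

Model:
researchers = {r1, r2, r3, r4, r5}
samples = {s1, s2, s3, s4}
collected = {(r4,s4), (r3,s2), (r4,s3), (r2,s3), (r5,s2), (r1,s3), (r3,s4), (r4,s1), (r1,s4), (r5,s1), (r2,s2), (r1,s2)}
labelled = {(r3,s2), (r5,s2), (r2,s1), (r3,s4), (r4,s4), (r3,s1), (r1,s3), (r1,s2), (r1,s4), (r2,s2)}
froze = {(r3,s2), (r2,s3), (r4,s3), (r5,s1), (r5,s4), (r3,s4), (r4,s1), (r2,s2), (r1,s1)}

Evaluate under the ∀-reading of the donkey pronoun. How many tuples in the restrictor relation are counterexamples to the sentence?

"it" takes "a sample" as antecedent — a donkey pronoun bound across the clause boundary.
Strong reading: for every (r,s) with collected(r,s), labelled(r,s) ∧ froze(r,s).
Restrictor pairs: (r1,s2) ✗  (r1,s3) ✗  (r1,s4) ✗  (r2,s2) ✓  (r2,s3) ✗  (r3,s2) ✓  (r3,s4) ✓  (r4,s1) ✗  (r4,s3) ✗  (r4,s4) ✗  (r5,s1) ✗  (r5,s2) ✗
Counterexamples (restrictor pairs failing the scope): 9.

9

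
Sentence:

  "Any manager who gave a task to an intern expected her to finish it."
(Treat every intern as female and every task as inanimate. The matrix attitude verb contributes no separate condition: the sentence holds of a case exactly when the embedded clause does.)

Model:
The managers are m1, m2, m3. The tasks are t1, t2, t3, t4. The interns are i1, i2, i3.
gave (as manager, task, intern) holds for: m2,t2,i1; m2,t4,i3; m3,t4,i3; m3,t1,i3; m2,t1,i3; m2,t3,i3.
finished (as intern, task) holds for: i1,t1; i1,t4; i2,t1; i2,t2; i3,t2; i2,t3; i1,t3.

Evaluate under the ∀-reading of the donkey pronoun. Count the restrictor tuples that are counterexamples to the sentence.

"her" takes "an intern" as antecedent and "it" takes "a task"; both are donkey pronouns co-varying with the restrictor.
Strong reading: for every (m,t,i) with gave(m,t,i), finished(i,t).
Restrictor triples: (m2,t1,i3)→finished(i3,t1) ✗  (m2,t2,i1)→finished(i1,t2) ✗  (m2,t3,i3)→finished(i3,t3) ✗  (m2,t4,i3)→finished(i3,t4) ✗  (m3,t1,i3)→finished(i3,t1) ✗  (m3,t4,i3)→finished(i3,t4) ✗
Counterexamples (restrictor triples failing the scope): 6.

6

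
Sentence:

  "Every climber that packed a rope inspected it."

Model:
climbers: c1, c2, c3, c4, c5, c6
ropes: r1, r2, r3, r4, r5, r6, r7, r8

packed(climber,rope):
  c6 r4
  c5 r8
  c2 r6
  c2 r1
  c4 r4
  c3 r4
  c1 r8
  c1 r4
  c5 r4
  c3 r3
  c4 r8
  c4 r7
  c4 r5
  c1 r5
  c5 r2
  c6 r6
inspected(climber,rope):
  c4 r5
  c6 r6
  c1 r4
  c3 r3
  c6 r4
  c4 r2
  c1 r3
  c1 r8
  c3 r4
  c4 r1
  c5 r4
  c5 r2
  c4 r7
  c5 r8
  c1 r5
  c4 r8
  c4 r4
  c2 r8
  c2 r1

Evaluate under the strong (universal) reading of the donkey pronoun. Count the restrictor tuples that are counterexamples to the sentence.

"it" takes "a rope" as antecedent — a donkey pronoun bound across the clause boundary.
Strong reading: for every (c,r) with packed(c,r), inspected(c,r).
Restrictor pairs: (c1,r4) ✓  (c1,r5) ✓  (c1,r8) ✓  (c2,r1) ✓  (c2,r6) ✗  (c3,r3) ✓  (c3,r4) ✓  (c4,r4) ✓  (c4,r5) ✓  (c4,r7) ✓  (c4,r8) ✓  (c5,r2) ✓  (c5,r4) ✓  (c5,r8) ✓  (c6,r4) ✓  (c6,r6) ✓
Counterexamples (restrictor pairs failing the scope): 1.

1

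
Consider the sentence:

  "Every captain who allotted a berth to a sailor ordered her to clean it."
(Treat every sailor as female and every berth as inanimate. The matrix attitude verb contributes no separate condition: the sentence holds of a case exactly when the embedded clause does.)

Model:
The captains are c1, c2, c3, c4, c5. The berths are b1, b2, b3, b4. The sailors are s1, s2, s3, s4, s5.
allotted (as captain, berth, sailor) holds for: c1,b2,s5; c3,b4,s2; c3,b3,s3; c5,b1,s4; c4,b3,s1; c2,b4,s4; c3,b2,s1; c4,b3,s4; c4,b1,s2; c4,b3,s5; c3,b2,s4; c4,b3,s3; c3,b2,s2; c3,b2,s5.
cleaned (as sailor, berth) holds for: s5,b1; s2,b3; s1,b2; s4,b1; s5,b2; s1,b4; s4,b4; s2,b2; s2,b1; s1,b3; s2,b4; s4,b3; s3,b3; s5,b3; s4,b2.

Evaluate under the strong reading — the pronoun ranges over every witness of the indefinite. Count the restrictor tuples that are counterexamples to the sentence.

0

"her" takes "a sailor" as antecedent and "it" takes "a berth"; both are donkey pronouns co-varying with the restrictor.
Strong reading: for every (c,b,s) with allotted(c,b,s), cleaned(s,b).
Restrictor triples: (c1,b2,s5)→cleaned(s5,b2) ✓  (c2,b4,s4)→cleaned(s4,b4) ✓  (c3,b2,s1)→cleaned(s1,b2) ✓  (c3,b2,s2)→cleaned(s2,b2) ✓  (c3,b2,s4)→cleaned(s4,b2) ✓  (c3,b2,s5)→cleaned(s5,b2) ✓  (c3,b3,s3)→cleaned(s3,b3) ✓  (c3,b4,s2)→cleaned(s2,b4) ✓  (c4,b1,s2)→cleaned(s2,b1) ✓  (c4,b3,s1)→cleaned(s1,b3) ✓  (c4,b3,s3)→cleaned(s3,b3) ✓  (c4,b3,s4)→cleaned(s4,b3) ✓  (c4,b3,s5)→cleaned(s5,b3) ✓  (c5,b1,s4)→cleaned(s4,b1) ✓
Counterexamples (restrictor triples failing the scope): 0.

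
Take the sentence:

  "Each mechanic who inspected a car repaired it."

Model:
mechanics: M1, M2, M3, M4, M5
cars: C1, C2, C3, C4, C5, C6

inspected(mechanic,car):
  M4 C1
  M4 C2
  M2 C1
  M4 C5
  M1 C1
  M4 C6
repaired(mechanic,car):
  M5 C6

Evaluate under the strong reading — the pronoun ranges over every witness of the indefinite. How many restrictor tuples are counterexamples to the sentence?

6

"it" takes "a car" as antecedent — a donkey pronoun bound across the clause boundary.
Strong reading: for every (m,c) with inspected(m,c), repaired(m,c).
Restrictor pairs: (M1,C1) ✗  (M2,C1) ✗  (M4,C1) ✗  (M4,C2) ✗  (M4,C5) ✗  (M4,C6) ✗
Counterexamples (restrictor pairs failing the scope): 6.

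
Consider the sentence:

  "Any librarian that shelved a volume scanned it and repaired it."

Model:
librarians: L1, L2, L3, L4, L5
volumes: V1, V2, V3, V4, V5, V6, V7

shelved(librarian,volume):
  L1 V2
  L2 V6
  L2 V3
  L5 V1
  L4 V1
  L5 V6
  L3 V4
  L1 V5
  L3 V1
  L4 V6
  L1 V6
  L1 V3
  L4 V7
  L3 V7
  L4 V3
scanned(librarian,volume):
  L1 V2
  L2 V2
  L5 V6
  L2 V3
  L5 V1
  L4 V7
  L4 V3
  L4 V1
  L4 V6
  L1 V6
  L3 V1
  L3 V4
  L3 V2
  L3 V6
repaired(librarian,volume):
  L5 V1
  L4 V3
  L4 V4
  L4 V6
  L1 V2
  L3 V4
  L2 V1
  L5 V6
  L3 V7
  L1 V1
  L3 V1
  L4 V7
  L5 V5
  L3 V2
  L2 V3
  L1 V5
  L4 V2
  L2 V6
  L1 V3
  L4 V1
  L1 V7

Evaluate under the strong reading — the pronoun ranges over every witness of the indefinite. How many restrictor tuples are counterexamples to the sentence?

5

"it" takes "a volume" as antecedent — a donkey pronoun bound across the clause boundary.
Strong reading: for every (l,v) with shelved(l,v), scanned(l,v) ∧ repaired(l,v).
Restrictor pairs: (L1,V2) ✓  (L1,V3) ✗  (L1,V5) ✗  (L1,V6) ✗  (L2,V3) ✓  (L2,V6) ✗  (L3,V1) ✓  (L3,V4) ✓  (L3,V7) ✗  (L4,V1) ✓  (L4,V3) ✓  (L4,V6) ✓  (L4,V7) ✓  (L5,V1) ✓  (L5,V6) ✓
Counterexamples (restrictor pairs failing the scope): 5.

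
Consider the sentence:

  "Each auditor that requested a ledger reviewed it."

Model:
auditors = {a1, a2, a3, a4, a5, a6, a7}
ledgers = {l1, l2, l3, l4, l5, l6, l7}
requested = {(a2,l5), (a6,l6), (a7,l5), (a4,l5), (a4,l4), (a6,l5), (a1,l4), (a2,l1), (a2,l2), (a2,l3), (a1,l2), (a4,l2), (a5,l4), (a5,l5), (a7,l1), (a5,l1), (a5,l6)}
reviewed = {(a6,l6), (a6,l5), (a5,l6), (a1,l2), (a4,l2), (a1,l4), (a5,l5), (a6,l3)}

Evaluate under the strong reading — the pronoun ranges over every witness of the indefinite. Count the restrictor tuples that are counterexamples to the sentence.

10

"it" takes "a ledger" as antecedent — a donkey pronoun bound across the clause boundary.
Strong reading: for every (a,l) with requested(a,l), reviewed(a,l).
Restrictor pairs: (a1,l2) ✓  (a1,l4) ✓  (a2,l1) ✗  (a2,l2) ✗  (a2,l3) ✗  (a2,l5) ✗  (a4,l2) ✓  (a4,l4) ✗  (a4,l5) ✗  (a5,l1) ✗  (a5,l4) ✗  (a5,l5) ✓  (a5,l6) ✓  (a6,l5) ✓  (a6,l6) ✓  (a7,l1) ✗  (a7,l5) ✗
Counterexamples (restrictor pairs failing the scope): 10.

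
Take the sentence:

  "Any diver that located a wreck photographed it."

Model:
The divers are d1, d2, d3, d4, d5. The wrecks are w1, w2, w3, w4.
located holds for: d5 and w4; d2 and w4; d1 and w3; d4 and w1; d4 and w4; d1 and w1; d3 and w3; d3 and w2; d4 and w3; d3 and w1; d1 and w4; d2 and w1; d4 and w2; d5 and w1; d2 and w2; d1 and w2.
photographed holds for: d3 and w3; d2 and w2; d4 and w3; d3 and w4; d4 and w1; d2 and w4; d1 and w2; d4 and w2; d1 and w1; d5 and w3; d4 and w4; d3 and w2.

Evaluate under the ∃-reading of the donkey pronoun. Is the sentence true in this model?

"it" takes "a wreck" as antecedent — a donkey pronoun bound across the clause boundary.
Weak reading: every diver d with some located-wreck has at least one located-wreck w such that photographed(d,w).
Per diver: d1:✓  d2:✓  d3:✓  d4:✓  d5:✗
d5 has no witness among its located-wrecks.

False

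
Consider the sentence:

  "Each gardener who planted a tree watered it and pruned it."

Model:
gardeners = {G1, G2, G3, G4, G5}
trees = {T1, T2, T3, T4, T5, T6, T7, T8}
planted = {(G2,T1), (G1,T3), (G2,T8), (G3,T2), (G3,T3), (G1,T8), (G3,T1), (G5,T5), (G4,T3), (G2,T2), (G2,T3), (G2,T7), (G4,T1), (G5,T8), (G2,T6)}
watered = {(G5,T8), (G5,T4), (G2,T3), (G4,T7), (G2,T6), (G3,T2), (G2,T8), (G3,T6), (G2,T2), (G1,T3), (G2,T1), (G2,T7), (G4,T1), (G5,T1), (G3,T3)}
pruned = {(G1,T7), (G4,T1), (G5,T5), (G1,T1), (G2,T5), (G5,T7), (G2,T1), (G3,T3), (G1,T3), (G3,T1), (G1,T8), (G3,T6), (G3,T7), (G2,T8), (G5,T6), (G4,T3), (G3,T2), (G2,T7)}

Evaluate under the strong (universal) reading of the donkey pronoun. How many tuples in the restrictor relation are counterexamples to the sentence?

8

"it" takes "a tree" as antecedent — a donkey pronoun bound across the clause boundary.
Strong reading: for every (g,t) with planted(g,t), watered(g,t) ∧ pruned(g,t).
Restrictor pairs: (G1,T3) ✓  (G1,T8) ✗  (G2,T1) ✓  (G2,T2) ✗  (G2,T3) ✗  (G2,T6) ✗  (G2,T7) ✓  (G2,T8) ✓  (G3,T1) ✗  (G3,T2) ✓  (G3,T3) ✓  (G4,T1) ✓  (G4,T3) ✗  (G5,T5) ✗  (G5,T8) ✗
Counterexamples (restrictor pairs failing the scope): 8.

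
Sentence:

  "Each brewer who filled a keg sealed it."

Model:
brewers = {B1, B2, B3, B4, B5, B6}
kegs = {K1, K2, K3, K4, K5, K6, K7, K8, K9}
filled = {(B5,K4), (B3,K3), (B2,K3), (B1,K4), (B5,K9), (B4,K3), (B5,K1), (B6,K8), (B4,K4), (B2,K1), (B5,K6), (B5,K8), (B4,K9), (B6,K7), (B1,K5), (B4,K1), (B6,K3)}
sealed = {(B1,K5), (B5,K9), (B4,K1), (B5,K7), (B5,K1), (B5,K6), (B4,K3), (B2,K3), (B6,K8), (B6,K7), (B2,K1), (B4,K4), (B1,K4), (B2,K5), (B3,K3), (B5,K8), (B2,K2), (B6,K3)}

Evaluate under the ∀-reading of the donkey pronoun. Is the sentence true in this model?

"it" takes "a keg" as antecedent — a donkey pronoun bound across the clause boundary.
Strong reading: for every (b,k) with filled(b,k), sealed(b,k).
Restrictor pairs: (B1,K4) ✓  (B1,K5) ✓  (B2,K1) ✓  (B2,K3) ✓  (B3,K3) ✓  (B4,K1) ✓  (B4,K3) ✓  (B4,K4) ✓  (B4,K9) ✗  (B5,K1) ✓  (B5,K4) ✗  (B5,K6) ✓  (B5,K8) ✓  (B5,K9) ✓  (B6,K3) ✓  (B6,K7) ✓  (B6,K8) ✓
Counterexample: (B4,K9) is in filled but fails the scope.

False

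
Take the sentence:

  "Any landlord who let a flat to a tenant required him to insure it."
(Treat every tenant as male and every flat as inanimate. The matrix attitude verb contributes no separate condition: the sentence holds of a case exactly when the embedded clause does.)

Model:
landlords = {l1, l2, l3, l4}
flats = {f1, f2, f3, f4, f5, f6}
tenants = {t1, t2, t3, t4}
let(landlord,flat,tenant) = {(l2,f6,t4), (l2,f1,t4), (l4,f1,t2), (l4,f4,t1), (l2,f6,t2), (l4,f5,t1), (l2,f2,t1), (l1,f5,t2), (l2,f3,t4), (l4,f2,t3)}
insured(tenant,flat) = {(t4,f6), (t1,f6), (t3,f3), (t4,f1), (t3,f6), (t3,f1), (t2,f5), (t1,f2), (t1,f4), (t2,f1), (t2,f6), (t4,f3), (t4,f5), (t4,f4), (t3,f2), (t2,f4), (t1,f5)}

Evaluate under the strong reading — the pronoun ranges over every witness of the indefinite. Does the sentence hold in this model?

"him" takes "a tenant" as antecedent and "it" takes "a flat"; both are donkey pronouns co-varying with the restrictor.
Strong reading: for every (l,f,t) with let(l,f,t), insured(t,f).
Restrictor triples: (l1,f5,t2)→insured(t2,f5) ✓  (l2,f1,t4)→insured(t4,f1) ✓  (l2,f2,t1)→insured(t1,f2) ✓  (l2,f3,t4)→insured(t4,f3) ✓  (l2,f6,t2)→insured(t2,f6) ✓  (l2,f6,t4)→insured(t4,f6) ✓  (l4,f1,t2)→insured(t2,f1) ✓  (l4,f2,t3)→insured(t3,f2) ✓  (l4,f4,t1)→insured(t1,f4) ✓  (l4,f5,t1)→insured(t1,f5) ✓
Every restrictor triple satisfies the scope.

True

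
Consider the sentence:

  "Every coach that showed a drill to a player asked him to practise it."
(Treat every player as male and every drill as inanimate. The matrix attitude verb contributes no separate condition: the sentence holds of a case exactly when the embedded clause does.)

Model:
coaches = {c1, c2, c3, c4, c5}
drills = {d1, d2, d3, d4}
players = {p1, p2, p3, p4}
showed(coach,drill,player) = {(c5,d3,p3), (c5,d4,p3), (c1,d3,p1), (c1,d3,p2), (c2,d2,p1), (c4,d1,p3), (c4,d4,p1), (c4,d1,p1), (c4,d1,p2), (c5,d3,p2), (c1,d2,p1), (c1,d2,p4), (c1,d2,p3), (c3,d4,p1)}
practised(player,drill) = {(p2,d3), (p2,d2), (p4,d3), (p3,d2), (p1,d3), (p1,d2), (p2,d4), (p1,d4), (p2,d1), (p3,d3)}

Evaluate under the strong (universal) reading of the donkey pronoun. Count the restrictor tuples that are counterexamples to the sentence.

"him" takes "a player" as antecedent and "it" takes "a drill"; both are donkey pronouns co-varying with the restrictor.
Strong reading: for every (c,d,p) with showed(c,d,p), practised(p,d).
Restrictor triples: (c1,d2,p1)→practised(p1,d2) ✓  (c1,d2,p3)→practised(p3,d2) ✓  (c1,d2,p4)→practised(p4,d2) ✗  (c1,d3,p1)→practised(p1,d3) ✓  (c1,d3,p2)→practised(p2,d3) ✓  (c2,d2,p1)→practised(p1,d2) ✓  (c3,d4,p1)→practised(p1,d4) ✓  (c4,d1,p1)→practised(p1,d1) ✗  (c4,d1,p2)→practised(p2,d1) ✓  (c4,d1,p3)→practised(p3,d1) ✗  (c4,d4,p1)→practised(p1,d4) ✓  (c5,d3,p2)→practised(p2,d3) ✓  (c5,d3,p3)→practised(p3,d3) ✓  (c5,d4,p3)→practised(p3,d4) ✗
Counterexamples (restrictor triples failing the scope): 4.

4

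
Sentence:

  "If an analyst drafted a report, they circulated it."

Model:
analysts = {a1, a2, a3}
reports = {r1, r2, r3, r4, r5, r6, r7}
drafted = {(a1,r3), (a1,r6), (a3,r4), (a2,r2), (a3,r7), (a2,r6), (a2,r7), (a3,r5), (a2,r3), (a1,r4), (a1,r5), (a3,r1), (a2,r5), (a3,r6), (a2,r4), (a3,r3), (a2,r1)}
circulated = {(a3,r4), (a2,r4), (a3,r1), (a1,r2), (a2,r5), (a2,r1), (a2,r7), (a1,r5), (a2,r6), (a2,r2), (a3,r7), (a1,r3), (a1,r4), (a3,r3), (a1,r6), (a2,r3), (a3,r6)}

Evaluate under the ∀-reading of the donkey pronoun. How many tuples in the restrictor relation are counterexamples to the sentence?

"it" takes "a report" as antecedent — a donkey pronoun bound across the clause boundary.
Strong reading: for every (a,r) with drafted(a,r), circulated(a,r).
Restrictor pairs: (a1,r3) ✓  (a1,r4) ✓  (a1,r5) ✓  (a1,r6) ✓  (a2,r1) ✓  (a2,r2) ✓  (a2,r3) ✓  (a2,r4) ✓  (a2,r5) ✓  (a2,r6) ✓  (a2,r7) ✓  (a3,r1) ✓  (a3,r3) ✓  (a3,r4) ✓  (a3,r5) ✗  (a3,r6) ✓  (a3,r7) ✓
Counterexamples (restrictor pairs failing the scope): 1.

1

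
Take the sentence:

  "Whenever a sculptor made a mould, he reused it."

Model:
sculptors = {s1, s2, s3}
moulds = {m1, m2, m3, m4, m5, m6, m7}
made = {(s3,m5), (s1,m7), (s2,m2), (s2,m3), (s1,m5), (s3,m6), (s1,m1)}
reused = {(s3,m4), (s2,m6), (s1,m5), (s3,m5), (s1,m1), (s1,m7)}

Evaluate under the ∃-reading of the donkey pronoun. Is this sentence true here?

"it" takes "a mould" as antecedent — a donkey pronoun bound across the clause boundary.
Weak reading: every sculptor s with some made-mould has at least one made-mould m such that reused(s,m).
Per sculptor: s1:✓  s2:✗  s3:✓
s2 has no witness among its made-moulds.

False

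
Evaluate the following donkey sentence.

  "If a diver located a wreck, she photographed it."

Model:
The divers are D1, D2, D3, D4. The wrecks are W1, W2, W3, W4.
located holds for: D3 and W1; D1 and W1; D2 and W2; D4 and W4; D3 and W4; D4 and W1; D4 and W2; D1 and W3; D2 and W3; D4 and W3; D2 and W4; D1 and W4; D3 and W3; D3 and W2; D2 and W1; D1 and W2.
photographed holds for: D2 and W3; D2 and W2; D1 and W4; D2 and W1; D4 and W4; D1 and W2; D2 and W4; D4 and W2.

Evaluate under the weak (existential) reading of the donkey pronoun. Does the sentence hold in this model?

"it" takes "a wreck" as antecedent — a donkey pronoun bound across the clause boundary.
Weak reading: every diver d with some located-wreck has at least one located-wreck w such that photographed(d,w).
Per diver: D1:✓  D2:✓  D3:✗  D4:✓
D3 has no witness among its located-wrecks.

False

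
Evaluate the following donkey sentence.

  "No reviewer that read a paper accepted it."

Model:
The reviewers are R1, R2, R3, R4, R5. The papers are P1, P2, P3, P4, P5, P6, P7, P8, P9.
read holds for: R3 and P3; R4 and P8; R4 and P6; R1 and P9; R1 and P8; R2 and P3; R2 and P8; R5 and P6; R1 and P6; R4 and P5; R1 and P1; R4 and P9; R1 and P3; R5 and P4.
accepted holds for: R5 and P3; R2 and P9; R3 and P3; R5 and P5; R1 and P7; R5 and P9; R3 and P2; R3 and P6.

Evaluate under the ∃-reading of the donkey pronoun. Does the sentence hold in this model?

False

"it" takes "a paper" as antecedent — a donkey pronoun bound across the clause boundary.
Truth condition: for no (r,p) with read(r,p) does accepted(r,p) hold.
Restrictor pairs — does the scope hold? (R1,P1):fails  (R1,P3):fails  (R1,P6):fails  (R1,P8):fails  (R1,P9):fails  (R2,P3):fails  (R2,P8):fails  (R3,P3):holds  (R4,P5):fails  (R4,P6):fails  (R4,P8):fails  (R4,P9):fails  (R5,P4):fails  (R5,P6):fails
Scope holds for 1 pair(s), so the sentence is false.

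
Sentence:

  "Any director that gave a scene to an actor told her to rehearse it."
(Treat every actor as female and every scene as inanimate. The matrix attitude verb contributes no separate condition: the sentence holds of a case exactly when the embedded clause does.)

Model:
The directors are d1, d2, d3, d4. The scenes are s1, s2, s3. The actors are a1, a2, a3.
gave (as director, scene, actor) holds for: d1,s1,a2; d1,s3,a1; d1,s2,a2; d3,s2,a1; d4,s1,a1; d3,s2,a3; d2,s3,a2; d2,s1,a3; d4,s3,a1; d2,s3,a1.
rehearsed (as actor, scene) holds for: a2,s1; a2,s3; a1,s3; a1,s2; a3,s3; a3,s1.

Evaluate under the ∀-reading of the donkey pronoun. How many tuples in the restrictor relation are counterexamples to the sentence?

"her" takes "an actor" as antecedent and "it" takes "a scene"; both are donkey pronouns co-varying with the restrictor.
Strong reading: for every (d,s,a) with gave(d,s,a), rehearsed(a,s).
Restrictor triples: (d1,s1,a2)→rehearsed(a2,s1) ✓  (d1,s2,a2)→rehearsed(a2,s2) ✗  (d1,s3,a1)→rehearsed(a1,s3) ✓  (d2,s1,a3)→rehearsed(a3,s1) ✓  (d2,s3,a1)→rehearsed(a1,s3) ✓  (d2,s3,a2)→rehearsed(a2,s3) ✓  (d3,s2,a1)→rehearsed(a1,s2) ✓  (d3,s2,a3)→rehearsed(a3,s2) ✗  (d4,s1,a1)→rehearsed(a1,s1) ✗  (d4,s3,a1)→rehearsed(a1,s3) ✓
Counterexamples (restrictor triples failing the scope): 3.

3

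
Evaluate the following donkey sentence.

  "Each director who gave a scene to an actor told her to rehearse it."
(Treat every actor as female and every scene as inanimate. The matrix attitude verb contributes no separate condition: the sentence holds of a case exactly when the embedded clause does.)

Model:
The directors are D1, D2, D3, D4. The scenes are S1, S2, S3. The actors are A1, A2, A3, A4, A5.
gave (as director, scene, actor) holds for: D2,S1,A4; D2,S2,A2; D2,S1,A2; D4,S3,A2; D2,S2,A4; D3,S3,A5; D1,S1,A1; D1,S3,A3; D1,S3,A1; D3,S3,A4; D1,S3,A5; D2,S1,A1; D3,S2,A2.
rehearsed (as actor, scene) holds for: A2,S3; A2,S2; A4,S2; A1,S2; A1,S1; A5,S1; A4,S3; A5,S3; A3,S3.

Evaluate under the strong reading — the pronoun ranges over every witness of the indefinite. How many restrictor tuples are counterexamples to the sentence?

3

"her" takes "an actor" as antecedent and "it" takes "a scene"; both are donkey pronouns co-varying with the restrictor.
Strong reading: for every (d,s,a) with gave(d,s,a), rehearsed(a,s).
Restrictor triples: (D1,S1,A1)→rehearsed(A1,S1) ✓  (D1,S3,A1)→rehearsed(A1,S3) ✗  (D1,S3,A3)→rehearsed(A3,S3) ✓  (D1,S3,A5)→rehearsed(A5,S3) ✓  (D2,S1,A1)→rehearsed(A1,S1) ✓  (D2,S1,A2)→rehearsed(A2,S1) ✗  (D2,S1,A4)→rehearsed(A4,S1) ✗  (D2,S2,A2)→rehearsed(A2,S2) ✓  (D2,S2,A4)→rehearsed(A4,S2) ✓  (D3,S2,A2)→rehearsed(A2,S2) ✓  (D3,S3,A4)→rehearsed(A4,S3) ✓  (D3,S3,A5)→rehearsed(A5,S3) ✓  (D4,S3,A2)→rehearsed(A2,S3) ✓
Counterexamples (restrictor triples failing the scope): 3.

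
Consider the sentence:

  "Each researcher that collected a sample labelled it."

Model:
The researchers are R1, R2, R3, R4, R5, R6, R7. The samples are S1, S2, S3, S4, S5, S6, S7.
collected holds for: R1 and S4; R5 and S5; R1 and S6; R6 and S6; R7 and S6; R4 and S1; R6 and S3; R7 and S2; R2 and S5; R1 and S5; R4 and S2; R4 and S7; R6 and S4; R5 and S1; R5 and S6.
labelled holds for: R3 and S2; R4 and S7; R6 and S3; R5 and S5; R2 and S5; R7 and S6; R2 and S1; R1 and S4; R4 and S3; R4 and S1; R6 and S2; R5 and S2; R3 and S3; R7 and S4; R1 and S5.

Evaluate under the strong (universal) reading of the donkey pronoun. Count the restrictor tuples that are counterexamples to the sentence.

"it" takes "a sample" as antecedent — a donkey pronoun bound across the clause boundary.
Strong reading: for every (r,s) with collected(r,s), labelled(r,s).
Restrictor pairs: (R1,S4) ✓  (R1,S5) ✓  (R1,S6) ✗  (R2,S5) ✓  (R4,S1) ✓  (R4,S2) ✗  (R4,S7) ✓  (R5,S1) ✗  (R5,S5) ✓  (R5,S6) ✗  (R6,S3) ✓  (R6,S4) ✗  (R6,S6) ✗  (R7,S2) ✗  (R7,S6) ✓
Counterexamples (restrictor pairs failing the scope): 7.

7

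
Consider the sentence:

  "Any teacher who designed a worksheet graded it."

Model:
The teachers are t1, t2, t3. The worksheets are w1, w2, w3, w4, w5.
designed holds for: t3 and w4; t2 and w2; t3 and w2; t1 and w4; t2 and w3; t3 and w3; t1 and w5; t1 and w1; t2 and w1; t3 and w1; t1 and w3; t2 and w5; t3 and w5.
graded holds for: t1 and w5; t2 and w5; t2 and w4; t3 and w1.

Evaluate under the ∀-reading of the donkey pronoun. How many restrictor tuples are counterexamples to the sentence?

"it" takes "a worksheet" as antecedent — a donkey pronoun bound across the clause boundary.
Strong reading: for every (t,w) with designed(t,w), graded(t,w).
Restrictor pairs: (t1,w1) ✗  (t1,w3) ✗  (t1,w4) ✗  (t1,w5) ✓  (t2,w1) ✗  (t2,w2) ✗  (t2,w3) ✗  (t2,w5) ✓  (t3,w1) ✓  (t3,w2) ✗  (t3,w3) ✗  (t3,w4) ✗  (t3,w5) ✗
Counterexamples (restrictor pairs failing the scope): 10.

10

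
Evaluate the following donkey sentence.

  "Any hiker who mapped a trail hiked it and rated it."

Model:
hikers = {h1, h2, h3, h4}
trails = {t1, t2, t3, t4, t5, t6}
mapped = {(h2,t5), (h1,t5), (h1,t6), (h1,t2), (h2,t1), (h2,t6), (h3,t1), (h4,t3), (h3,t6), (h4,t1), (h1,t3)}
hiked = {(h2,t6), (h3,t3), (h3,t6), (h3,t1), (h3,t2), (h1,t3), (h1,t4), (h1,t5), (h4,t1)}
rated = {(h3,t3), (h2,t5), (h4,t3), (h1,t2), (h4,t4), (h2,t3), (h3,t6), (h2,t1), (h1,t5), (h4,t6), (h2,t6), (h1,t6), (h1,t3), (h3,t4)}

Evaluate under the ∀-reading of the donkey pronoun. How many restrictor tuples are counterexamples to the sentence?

"it" takes "a trail" as antecedent — a donkey pronoun bound across the clause boundary.
Strong reading: for every (h,t) with mapped(h,t), hiked(h,t) ∧ rated(h,t).
Restrictor pairs: (h1,t2) ✗  (h1,t3) ✓  (h1,t5) ✓  (h1,t6) ✗  (h2,t1) ✗  (h2,t5) ✗  (h2,t6) ✓  (h3,t1) ✗  (h3,t6) ✓  (h4,t1) ✗  (h4,t3) ✗
Counterexamples (restrictor pairs failing the scope): 7.

7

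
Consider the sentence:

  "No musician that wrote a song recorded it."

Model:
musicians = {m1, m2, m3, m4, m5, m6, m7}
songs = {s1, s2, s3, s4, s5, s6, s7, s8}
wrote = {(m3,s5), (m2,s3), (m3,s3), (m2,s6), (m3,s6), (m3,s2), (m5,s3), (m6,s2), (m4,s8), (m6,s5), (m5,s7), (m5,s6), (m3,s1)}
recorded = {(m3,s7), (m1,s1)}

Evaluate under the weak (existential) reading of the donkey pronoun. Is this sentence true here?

"it" takes "a song" as antecedent — a donkey pronoun bound across the clause boundary.
Truth condition: for no (m,s) with wrote(m,s) does recorded(m,s) hold.
Restrictor pairs — does the scope hold? (m2,s3):fails  (m2,s6):fails  (m3,s1):fails  (m3,s2):fails  (m3,s3):fails  (m3,s5):fails  (m3,s6):fails  (m4,s8):fails  (m5,s3):fails  (m5,s6):fails  (m5,s7):fails  (m6,s2):fails  (m6,s5):fails
Scope holds for no restrictor pair, so the sentence is true.

True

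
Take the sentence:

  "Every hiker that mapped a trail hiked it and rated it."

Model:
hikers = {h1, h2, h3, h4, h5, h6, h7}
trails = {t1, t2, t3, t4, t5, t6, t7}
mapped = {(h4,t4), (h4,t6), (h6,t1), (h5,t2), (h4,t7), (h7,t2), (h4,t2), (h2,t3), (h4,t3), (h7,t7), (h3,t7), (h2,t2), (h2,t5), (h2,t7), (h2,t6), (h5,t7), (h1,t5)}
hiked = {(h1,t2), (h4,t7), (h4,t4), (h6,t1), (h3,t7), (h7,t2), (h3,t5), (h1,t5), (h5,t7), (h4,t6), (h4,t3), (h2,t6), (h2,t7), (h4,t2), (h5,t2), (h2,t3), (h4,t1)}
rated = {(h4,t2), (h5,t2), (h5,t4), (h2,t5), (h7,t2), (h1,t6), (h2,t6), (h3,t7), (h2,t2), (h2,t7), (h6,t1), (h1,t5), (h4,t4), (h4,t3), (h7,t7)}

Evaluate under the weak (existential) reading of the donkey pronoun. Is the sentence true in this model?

"it" takes "a trail" as antecedent — a donkey pronoun bound across the clause boundary.
Weak reading: every hiker h with some mapped-trail has at least one mapped-trail t such that hiked(h,t) ∧ rated(h,t).
Per hiker: h1:✓  h2:✓  h3:✓  h4:✓  h5:✓  h6:✓  h7:✓
Every hiker in the restrictor has a witness.

True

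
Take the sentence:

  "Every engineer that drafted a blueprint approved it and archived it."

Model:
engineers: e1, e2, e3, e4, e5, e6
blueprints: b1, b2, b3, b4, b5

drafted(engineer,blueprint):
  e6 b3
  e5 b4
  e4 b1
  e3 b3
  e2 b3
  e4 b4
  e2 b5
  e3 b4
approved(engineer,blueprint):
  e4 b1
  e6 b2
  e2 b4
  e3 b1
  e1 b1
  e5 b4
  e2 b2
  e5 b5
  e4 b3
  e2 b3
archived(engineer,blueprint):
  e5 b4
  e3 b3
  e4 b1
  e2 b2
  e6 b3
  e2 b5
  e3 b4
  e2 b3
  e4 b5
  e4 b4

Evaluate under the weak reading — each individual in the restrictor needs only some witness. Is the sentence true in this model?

"it" takes "a blueprint" as antecedent — a donkey pronoun bound across the clause boundary.
Weak reading: every engineer e with some drafted-blueprint has at least one drafted-blueprint b such that approved(e,b) ∧ archived(e,b).
Per engineer: e2:✓  e3:✗  e4:✓  e5:✓  e6:✗
e3 has no witness among its drafted-blueprints.

False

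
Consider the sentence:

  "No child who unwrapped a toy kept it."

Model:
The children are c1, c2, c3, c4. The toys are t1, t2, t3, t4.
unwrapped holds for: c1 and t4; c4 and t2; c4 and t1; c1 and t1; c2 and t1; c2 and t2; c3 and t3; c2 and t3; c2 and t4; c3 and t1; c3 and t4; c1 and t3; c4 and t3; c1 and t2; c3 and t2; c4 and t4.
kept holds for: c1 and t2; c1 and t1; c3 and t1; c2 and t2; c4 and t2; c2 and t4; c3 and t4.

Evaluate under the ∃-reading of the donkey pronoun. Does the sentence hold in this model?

"it" takes "a toy" as antecedent — a donkey pronoun bound across the clause boundary.
Truth condition: for no (c,t) with unwrapped(c,t) does kept(c,t) hold.
Restrictor pairs — does the scope hold? (c1,t1):holds  (c1,t2):holds  (c1,t3):fails  (c1,t4):fails  (c2,t1):fails  (c2,t2):holds  (c2,t3):fails  (c2,t4):holds  (c3,t1):holds  (c3,t2):fails  (c3,t3):fails  (c3,t4):holds  (c4,t1):fails  (c4,t2):holds  (c4,t3):fails  (c4,t4):fails
Scope holds for 7 pair(s), so the sentence is false.

False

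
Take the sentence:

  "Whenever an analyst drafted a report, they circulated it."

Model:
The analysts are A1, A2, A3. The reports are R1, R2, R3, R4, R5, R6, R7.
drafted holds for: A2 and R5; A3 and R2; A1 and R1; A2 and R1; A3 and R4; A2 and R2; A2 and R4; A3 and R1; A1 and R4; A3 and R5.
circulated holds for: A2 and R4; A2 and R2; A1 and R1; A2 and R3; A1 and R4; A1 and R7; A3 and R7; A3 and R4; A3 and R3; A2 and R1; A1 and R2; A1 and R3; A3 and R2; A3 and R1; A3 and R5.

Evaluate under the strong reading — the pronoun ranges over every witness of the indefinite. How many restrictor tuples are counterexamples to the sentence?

1

"it" takes "a report" as antecedent — a donkey pronoun bound across the clause boundary.
Strong reading: for every (a,r) with drafted(a,r), circulated(a,r).
Restrictor pairs: (A1,R1) ✓  (A1,R4) ✓  (A2,R1) ✓  (A2,R2) ✓  (A2,R4) ✓  (A2,R5) ✗  (A3,R1) ✓  (A3,R2) ✓  (A3,R4) ✓  (A3,R5) ✓
Counterexamples (restrictor pairs failing the scope): 1.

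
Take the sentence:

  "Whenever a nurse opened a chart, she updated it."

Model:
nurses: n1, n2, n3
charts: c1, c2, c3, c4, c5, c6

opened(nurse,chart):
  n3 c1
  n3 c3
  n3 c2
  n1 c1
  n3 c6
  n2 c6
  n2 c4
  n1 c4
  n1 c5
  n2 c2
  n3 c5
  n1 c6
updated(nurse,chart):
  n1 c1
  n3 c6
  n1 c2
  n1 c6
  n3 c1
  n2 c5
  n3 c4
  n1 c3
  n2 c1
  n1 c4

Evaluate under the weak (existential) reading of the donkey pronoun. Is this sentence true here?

"it" takes "a chart" as antecedent — a donkey pronoun bound across the clause boundary.
Weak reading: every nurse n with some opened-chart has at least one opened-chart c such that updated(n,c).
Per nurse: n1:✓  n2:✗  n3:✓
n2 has no witness among its opened-charts.

False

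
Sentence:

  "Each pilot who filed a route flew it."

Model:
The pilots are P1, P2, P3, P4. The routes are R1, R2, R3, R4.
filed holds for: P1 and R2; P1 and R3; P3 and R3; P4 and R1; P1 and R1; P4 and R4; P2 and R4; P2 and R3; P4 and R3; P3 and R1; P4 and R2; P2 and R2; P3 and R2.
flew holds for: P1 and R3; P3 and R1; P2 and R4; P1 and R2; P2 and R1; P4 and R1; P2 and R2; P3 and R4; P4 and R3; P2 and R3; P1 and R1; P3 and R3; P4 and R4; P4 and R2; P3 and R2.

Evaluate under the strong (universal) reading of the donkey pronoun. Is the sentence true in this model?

"it" takes "a route" as antecedent — a donkey pronoun bound across the clause boundary.
Strong reading: for every (p,r) with filed(p,r), flew(p,r).
Restrictor pairs: (P1,R1) ✓  (P1,R2) ✓  (P1,R3) ✓  (P2,R2) ✓  (P2,R3) ✓  (P2,R4) ✓  (P3,R1) ✓  (P3,R2) ✓  (P3,R3) ✓  (P4,R1) ✓  (P4,R2) ✓  (P4,R3) ✓  (P4,R4) ✓
Every restrictor pair satisfies the scope.

True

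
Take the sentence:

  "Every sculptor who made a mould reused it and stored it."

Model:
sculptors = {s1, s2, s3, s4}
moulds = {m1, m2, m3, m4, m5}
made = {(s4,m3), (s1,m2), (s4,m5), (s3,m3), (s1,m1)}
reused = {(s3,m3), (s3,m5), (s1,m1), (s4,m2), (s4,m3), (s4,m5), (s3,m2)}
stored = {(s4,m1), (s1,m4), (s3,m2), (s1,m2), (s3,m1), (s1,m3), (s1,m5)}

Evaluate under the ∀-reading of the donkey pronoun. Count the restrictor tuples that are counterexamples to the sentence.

5

"it" takes "a mould" as antecedent — a donkey pronoun bound across the clause boundary.
Strong reading: for every (s,m) with made(s,m), reused(s,m) ∧ stored(s,m).
Restrictor pairs: (s1,m1) ✗  (s1,m2) ✗  (s3,m3) ✗  (s4,m3) ✗  (s4,m5) ✗
Counterexamples (restrictor pairs failing the scope): 5.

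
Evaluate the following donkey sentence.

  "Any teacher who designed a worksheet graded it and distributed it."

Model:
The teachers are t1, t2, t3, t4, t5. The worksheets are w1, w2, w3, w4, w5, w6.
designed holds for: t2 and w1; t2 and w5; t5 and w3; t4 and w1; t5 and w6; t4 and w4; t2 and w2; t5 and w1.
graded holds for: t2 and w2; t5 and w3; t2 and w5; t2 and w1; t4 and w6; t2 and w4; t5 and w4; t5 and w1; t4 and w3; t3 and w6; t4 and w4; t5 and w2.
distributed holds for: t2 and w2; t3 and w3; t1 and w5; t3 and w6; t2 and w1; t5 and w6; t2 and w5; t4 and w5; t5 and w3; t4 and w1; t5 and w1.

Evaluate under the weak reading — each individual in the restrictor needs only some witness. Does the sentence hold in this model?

"it" takes "a worksheet" as antecedent — a donkey pronoun bound across the clause boundary.
Weak reading: every teacher t with some designed-worksheet has at least one designed-worksheet w such that graded(t,w) ∧ distributed(t,w).
Per teacher: t2:✓  t4:✗  t5:✓
t4 has no witness among its designed-worksheets.

False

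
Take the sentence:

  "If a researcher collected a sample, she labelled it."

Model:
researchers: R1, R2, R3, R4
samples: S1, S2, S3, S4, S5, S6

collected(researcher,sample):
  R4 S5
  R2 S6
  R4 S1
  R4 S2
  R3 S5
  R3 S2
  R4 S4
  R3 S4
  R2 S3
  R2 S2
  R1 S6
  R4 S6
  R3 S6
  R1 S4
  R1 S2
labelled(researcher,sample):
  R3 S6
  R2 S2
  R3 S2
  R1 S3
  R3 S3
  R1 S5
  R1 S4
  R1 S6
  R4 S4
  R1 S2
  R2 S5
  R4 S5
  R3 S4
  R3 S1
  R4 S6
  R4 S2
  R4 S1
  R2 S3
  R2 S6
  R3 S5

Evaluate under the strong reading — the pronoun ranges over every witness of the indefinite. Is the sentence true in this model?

"it" takes "a sample" as antecedent — a donkey pronoun bound across the clause boundary.
Strong reading: for every (r,s) with collected(r,s), labelled(r,s).
Restrictor pairs: (R1,S2) ✓  (R1,S4) ✓  (R1,S6) ✓  (R2,S2) ✓  (R2,S3) ✓  (R2,S6) ✓  (R3,S2) ✓  (R3,S4) ✓  (R3,S5) ✓  (R3,S6) ✓  (R4,S1) ✓  (R4,S2) ✓  (R4,S4) ✓  (R4,S5) ✓  (R4,S6) ✓
Every restrictor pair satisfies the scope.

True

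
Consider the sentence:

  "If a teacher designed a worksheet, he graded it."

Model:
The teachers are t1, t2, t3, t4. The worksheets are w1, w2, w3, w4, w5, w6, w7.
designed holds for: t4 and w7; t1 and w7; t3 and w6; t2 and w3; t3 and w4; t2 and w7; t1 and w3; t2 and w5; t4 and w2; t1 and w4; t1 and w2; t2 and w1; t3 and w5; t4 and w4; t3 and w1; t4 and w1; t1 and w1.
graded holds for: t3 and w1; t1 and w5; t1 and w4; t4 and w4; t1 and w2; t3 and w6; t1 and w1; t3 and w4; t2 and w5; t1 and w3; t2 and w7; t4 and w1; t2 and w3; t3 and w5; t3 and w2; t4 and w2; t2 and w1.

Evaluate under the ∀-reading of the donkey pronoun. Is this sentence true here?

False

"it" takes "a worksheet" as antecedent — a donkey pronoun bound across the clause boundary.
Strong reading: for every (t,w) with designed(t,w), graded(t,w).
Restrictor pairs: (t1,w1) ✓  (t1,w2) ✓  (t1,w3) ✓  (t1,w4) ✓  (t1,w7) ✗  (t2,w1) ✓  (t2,w3) ✓  (t2,w5) ✓  (t2,w7) ✓  (t3,w1) ✓  (t3,w4) ✓  (t3,w5) ✓  (t3,w6) ✓  (t4,w1) ✓  (t4,w2) ✓  (t4,w4) ✓  (t4,w7) ✗
Counterexample: (t1,w7) is in designed but fails the scope.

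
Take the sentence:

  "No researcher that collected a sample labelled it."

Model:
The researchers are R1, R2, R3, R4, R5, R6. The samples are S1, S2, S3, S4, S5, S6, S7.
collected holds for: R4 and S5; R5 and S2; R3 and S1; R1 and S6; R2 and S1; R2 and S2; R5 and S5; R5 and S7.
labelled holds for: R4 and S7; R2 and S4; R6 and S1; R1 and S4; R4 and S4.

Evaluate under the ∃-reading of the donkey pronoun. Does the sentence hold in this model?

"it" takes "a sample" as antecedent — a donkey pronoun bound across the clause boundary.
Truth condition: for no (r,s) with collected(r,s) does labelled(r,s) hold.
Restrictor pairs — does the scope hold? (R1,S6):fails  (R2,S1):fails  (R2,S2):fails  (R3,S1):fails  (R4,S5):fails  (R5,S2):fails  (R5,S5):fails  (R5,S7):fails
Scope holds for no restrictor pair, so the sentence is true.

True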